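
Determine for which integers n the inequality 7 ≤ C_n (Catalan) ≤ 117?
4, 5

C_3=5; C_4=14; C_5=42; C_6=132. So valid n = 4, 5.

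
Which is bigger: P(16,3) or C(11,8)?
P(16,3)

Reasoning: P(16,3)=3,360, C(11,8)=165.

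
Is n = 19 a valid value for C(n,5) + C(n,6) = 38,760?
Yes

Solution: C(19,5) + C(19,6) = 11,628 + 27,132 = 38,760, which equals 38,760.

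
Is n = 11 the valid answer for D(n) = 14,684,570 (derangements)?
Yes

Working:
D(11) = (11-1)·[D(10) + D(9)] = 10·[1,334,961 + 133,496] = 14,684,570, which equals 14,684,570.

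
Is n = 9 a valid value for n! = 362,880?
Yes

Solution: 9! = 9·8! = 9·40,320 = 362,880, which equals 362,880.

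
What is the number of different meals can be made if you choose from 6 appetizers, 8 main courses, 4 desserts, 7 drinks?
1,344

Reasoning: By the multiplication principle: 6 × 8 × 4 × 7 = 1,344.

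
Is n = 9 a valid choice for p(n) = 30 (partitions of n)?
Yes

Explanation: Pentagonal recurrence p(n) = p(n−1) + p(n−2) − p(n−5) − p(n−7) + …: p(9) = p(8) + p(7) − p(4) − p(2) = 22 + 15 − 5 − 2 = 30, which equals 30.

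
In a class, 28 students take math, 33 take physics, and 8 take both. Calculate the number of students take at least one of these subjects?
|A∪B| = |A|+|B|-|A∩B| = 28+33-8 = 53.
Final answer: 53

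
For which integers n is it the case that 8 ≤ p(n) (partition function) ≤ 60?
6, 7, 8, 9, 10, 11

Working:
Tabulating p(n) via p(n) = p(n−1) + p(n−2) − p(n−5) − p(n−7) + …: p(5)=7; p(6)=11; p(7)=15; p(8)=22; p(9)=30; p(10)=42; p(11)=56; p(12)=77. So valid n = 6, 7, 8, 9, 10, 11.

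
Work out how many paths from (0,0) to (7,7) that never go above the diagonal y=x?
429

Counted by the Catalan number C_7: C_7 = C(14,7)/(7+1) = 3,432/8 = 429.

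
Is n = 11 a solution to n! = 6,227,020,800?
No

Working:
11! = 11·10! = 11·3,628,800 = 39,916,800, which does not equal 6,227,020,800.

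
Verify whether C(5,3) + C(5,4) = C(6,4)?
Pascal's identity: LHS = 10 + 5 = 15; RHS = C(6,4) = 15. Both sides agree, so the statement holds.

Answer: True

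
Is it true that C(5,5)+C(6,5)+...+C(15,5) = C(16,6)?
True
Hockey stick identity gives Σ = C(16,6) = 8,008; RHS C(16,6) = 8,008.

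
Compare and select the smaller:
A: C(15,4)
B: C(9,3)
B

Explanation: A=C(15,4)=1,365, B=C(9,3)=84.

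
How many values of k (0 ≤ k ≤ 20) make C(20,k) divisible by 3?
12
Checking C(20,k) mod 3 for k = 0..20: divisible at k = 3, 4, 5, 6, 7, 8, 12, 13, 14, 15, 16, 17. That's 12 values.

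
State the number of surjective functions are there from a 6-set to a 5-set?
Onto functions = 5! × S(6,5)
First compute S(6,5) via recurrence:
Using the Stirling recurrence: S(n,k) = k·S(n-1,k) + S(n-1,k-1)
S(6,5) = 5·S(5,5) + S(5,4)
         = 5·1 + 10
         = 5 + 10
         = 15
Then: 120 × 15 = 1,800
Final answer: 1,800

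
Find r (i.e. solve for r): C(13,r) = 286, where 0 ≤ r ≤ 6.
3

C(13,r) is increasing for 0 ≤ r ≤ 6. Stepping up (C(13,r+1) = C(13,r)·(13−r)/(r+1)): C(13,1) = 13, C(13,2) = 78, C(13,3) = 286 ✓. So r = 3.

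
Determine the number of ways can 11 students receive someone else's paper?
Using D(n) = (n-1)[D(n-1) + D(n-2)]:
D(11) = (11-1) × [D(10) + D(9)]
      = 10 × [1334961 + 133496]
      = 10 × 1468457
      = 14,684,570

Answer: 14,684,570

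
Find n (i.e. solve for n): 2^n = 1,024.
10
2^10 = 1,024, so n = 10.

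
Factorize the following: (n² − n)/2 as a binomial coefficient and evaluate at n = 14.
C(n,2); C(14,2) = 91

Solution: (n² − n)/2 = n(n−1)/2 = C(n,2). At n = 14: C(14,2) = 91.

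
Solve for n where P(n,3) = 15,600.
26

Working:
P(n,3) = n(n−1)(n−2) is increasing in n; n(n−1)(n−2) ≈ (n−1)^3 = 15,600 gives n ≈ 26.0. Check: P(24,3) = 12,144, P(25,3) = 13,800, P(26,3) = 15,600 ✓. So n = 26.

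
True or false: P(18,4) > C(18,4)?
True

Solution: P(18,4) = 73,440 and C(18,4) = 3,060; P(n,r) = r! × C(n,r) so P > C whenever r ≥ 2.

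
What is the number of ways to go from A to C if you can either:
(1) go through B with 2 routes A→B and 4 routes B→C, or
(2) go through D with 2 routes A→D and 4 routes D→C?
16

Route via B: 2×4=8. Route via D: 2×4=8. Total: 16.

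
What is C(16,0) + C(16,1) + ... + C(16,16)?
65,536

Sum of binomial coefficients = 2^16 = 65,536.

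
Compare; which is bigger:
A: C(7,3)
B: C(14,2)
B

Explanation: A=C(7,3)=35, B=C(14,2)=91.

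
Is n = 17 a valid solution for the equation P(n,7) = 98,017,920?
Yes

P(17,7) = 17·16·15·14·13·12·11 = 98,017,920, which equals 98,017,920.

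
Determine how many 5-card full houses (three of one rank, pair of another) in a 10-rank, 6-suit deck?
Triple rank: 10. Triple suits: C(6,3)=20. Pair rank: 9. Pair suits: C(6,2)=15. Total: 27,000.

Answer: 27,000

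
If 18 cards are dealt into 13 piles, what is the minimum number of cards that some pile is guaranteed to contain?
2

Working:
Pigeonhole: ⌈18/13⌉ = 2.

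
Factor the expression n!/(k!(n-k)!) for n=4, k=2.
C(4,2) = 6

Working:
This is the binomial coefficient C(4,2) = 6.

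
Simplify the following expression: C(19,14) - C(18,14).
8,568

Explanation: C(19,14) - C(18,14) = C(18,13) = 8,568.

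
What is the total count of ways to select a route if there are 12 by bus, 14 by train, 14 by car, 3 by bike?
43

By the addition principle: 12 + 14 + 14 + 3 = 43.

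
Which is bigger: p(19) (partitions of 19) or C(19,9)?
C(19,9)

Reasoning: Pentagonal recurrence p(n) = p(n−1) + p(n−2) − p(n−5) − p(n−7) + …: p(19) = p(18) + p(17) − p(14) − p(12) + p(7) + p(4) = 385 + 297 − 135 − 77 + 15 + 5 = 490; C(19,9) = 92,378.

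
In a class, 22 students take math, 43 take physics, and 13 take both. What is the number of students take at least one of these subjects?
52

Working:
|A∪B| = |A|+|B|-|A∩B| = 22+43-13 = 52.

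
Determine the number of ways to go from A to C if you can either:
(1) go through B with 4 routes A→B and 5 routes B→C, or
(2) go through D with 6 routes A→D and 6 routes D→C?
56

Reasoning: Route via B: 4×5=20. Route via D: 6×6=36. Total: 56.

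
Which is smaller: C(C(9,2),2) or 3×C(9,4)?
3×C(9,4)

C(C(9,2),2)=630, 3×C(9,4)=378.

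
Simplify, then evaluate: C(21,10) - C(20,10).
C(21,10) - C(20,10) = C(20,9) = 167,960.

Answer: 167,960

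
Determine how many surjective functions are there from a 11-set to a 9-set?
419,126,400

Onto functions = 9! × S(11,9)
First compute S(11,9) via recurrence:
Using the Stirling recurrence: S(n,k) = k·S(n-1,k) + S(n-1,k-1)
S(11,9) = 9·S(10,9) + S(10,8)
         = 9·45 + 750
         = 405 + 750
         = 1,155
Then: 362880 × 1155 = 419,126,400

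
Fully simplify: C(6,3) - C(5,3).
10

Solution: C(6,3) - C(5,3) = C(5,2) = 10.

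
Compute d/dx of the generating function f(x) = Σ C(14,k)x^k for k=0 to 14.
Σ k·C(14,k)x^(k-1) for k=1 to 14
Term-by-term differentiation gives Σ k·C(14,k)x^{k-1} for k=1 to 14.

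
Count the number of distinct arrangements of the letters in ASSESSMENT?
Word has 10 letters (A=1, S=4, E=2, M=1, N=1, T=1). Arrangements: 10!/Π(k!) = 75,600.

Answer: 75,600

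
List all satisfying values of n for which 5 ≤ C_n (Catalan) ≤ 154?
3, 4, 5, 6

Solution: C_2=2; C_3=5; C_4=14; C_5=42; C_6=132; C_7=429. So valid n = 3, 4, 5, 6.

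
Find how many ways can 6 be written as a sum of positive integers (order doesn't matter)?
11

Solution: Pentagonal recurrence p(n) = p(n−1) + p(n−2) − p(n−5) − p(n−7) + …: p(6) = p(5) + p(4) − p(1) = 7 + 5 − 1 = 11.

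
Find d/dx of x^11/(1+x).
(11x^10(1+x) - x^11)/(1+x)²

Solution: Quotient rule: [11x^{10}(1+x) - x^11]/(1+x)².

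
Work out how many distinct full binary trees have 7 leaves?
132

Explanation: Using the Catalan number formula: C_n = C(2n, n) / (n+1)
C_6 = C(12, 6) / (6+1)
     = 924 / 7
     = 132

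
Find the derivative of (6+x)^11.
Using the power rule: d/dx (6+x)^11 = 11(6+x)^{10}.

Answer: 11(6+x)^10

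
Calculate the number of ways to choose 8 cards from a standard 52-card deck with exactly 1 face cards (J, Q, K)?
223,722,720

Solution: 12 face cards and 40 non-face cards: C(12,1) × C(40,7) = 12 × 18,643,560 = 223,722,720.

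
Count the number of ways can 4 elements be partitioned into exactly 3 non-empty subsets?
6

Reasoning: This equals S(4,3), the Stirling number of the 2nd kind.
Using the Stirling recurrence: S(n,k) = k·S(n-1,k) + S(n-1,k-1)
S(4,3) = 3·S(3,3) + S(3,2)
         = 3·1 + 3
         = 3 + 3
         = 6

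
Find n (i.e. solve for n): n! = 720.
6
n! is strictly increasing. 4! = 24, 5! = 120, 6! = 720 ✓. So n = 6.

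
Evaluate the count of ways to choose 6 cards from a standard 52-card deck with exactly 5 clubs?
50,193

Explanation: 13 clubs and 39 non-clubs: C(13,5) × C(39,1) = 1287 × 39 = 50,193.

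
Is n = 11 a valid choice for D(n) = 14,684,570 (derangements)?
Yes

Reasoning: D(11) = (11-1)·[D(10) + D(9)] = 10·[1,334,961 + 133,496] = 14,684,570, which equals 14,684,570.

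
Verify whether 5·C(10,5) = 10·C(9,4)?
True

Explanation: Absorption identity k·C(n,k) = n·C(n-1,k-1). LHS = 5·252 = 1,260; RHS = 10·126 = 1,260.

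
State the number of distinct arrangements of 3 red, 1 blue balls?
Multinomial: 4!/(3! × 1!) = 4.

Answer: 4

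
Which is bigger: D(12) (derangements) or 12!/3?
D(12)

Working:
D(12) = (12-1)·[D(11) + D(10)] = 11·[14,684,570 + 1,334,961] = 176,214,841; 12!/3 = 479,001,600/3 = 159,667,200.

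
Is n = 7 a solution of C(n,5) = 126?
No

Reasoning: C(7,5) = 7·6·5·4·3/5! = 2,520/120 = 21, which does not equal 126.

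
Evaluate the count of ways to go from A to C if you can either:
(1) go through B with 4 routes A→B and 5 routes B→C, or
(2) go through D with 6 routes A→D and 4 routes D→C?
44

Working:
Route via B: 4×5=20. Route via D: 6×4=24. Total: 44.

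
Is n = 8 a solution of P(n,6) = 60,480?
No
P(8,6) = 8·7·6·5·4·3 = 20,160, which does not equal 60,480.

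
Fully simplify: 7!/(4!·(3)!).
35

Reasoning: This is C(7,4) = 35.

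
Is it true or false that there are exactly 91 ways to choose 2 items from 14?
C(14,2) = 91.

Answer: True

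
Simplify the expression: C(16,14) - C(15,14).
105

Reasoning: C(16,14) - C(15,14) = C(15,13) = 105.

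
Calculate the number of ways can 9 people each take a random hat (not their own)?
133,496

Solution: Using D(n) = (n-1)[D(n-1) + D(n-2)]:
D(9) = (9-1) × [D(8) + D(7)]
      = 8 × [14833 + 1854]
      = 8 × 16687
      = 133,496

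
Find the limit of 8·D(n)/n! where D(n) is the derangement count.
8/e

Solution: D(n)/n! → 1/e, so 8·D(n)/n! → 8/e.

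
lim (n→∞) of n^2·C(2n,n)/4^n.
∞

Solution: C(2n,n) ~ 4^n/√(πn), so n^2·C(2n,n)/4^n ~ n^(2 − 1/2)/√π → ∞.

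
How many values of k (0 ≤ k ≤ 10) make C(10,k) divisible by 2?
7

Reasoning: Checking C(10,k) mod 2 for k = 0..10: divisible at k = 1, 3, 4, 5, 6, 7, 9. That's 7 values.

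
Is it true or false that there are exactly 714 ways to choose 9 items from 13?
False
C(13,9) = 715 ≠ 714.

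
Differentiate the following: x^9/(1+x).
Quotient rule: [9x^{8}(1+x) - x^9]/(1+x)².
Final answer: (9x^8(1+x) - x^9)/(1+x)²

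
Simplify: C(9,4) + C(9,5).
252

Working:
By Pascal's identity: C(10,5) = 252.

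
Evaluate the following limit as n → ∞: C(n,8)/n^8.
1/40320

Working:
C(n,8) ≈ n^8/8! for large n. Limit = 1/8! = 1/40320.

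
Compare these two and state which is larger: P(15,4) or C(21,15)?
C(21,15)
P(15,4)=32,760, C(21,15)=54,264.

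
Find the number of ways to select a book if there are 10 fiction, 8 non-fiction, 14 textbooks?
32

Reasoning: By the addition principle: 10 + 8 + 14 = 32.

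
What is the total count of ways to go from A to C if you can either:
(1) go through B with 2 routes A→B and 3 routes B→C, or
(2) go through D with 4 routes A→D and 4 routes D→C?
22

Solution: Route via B: 2×3=6. Route via D: 4×4=16. Total: 22.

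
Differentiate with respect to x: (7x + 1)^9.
63(7x + 1)^8

Solution: Chain rule: 9(7x+1)^{8} × 7 = 63(7x+1)^{8}.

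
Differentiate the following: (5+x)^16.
16(5+x)^15

Reasoning: Using the power rule: d/dx (5+x)^16 = 16(5+x)^{15}.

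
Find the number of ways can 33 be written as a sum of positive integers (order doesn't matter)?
10,143

Explanation: Pentagonal recurrence p(n) = p(n−1) + p(n−2) − p(n−5) − p(n−7) + …: p(33) = p(32) + p(31) − p(28) − p(26) + p(21) + p(18) − p(11) − p(7) = 8,349 + 6,842 − 3,718 − 2,436 + 792 + 385 − 56 − 15 = 10,143.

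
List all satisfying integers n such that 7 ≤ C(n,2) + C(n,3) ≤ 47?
4, 5, 6
C(3,2)+C(3,3)=4; C(4,2)+C(4,3)=10; C(5,2)+C(5,3)=20; C(6,2)+C(6,3)=35; C(7,2)+C(7,3)=56. So valid n = 4, 5, 6.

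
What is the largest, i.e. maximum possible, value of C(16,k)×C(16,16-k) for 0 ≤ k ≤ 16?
165,636,900

Explanation: C(16,k)·C(16,16-k) = C(16,k)², maximised at the centre k = 8: C(16,8)² = 165,636,900.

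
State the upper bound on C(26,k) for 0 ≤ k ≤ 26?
10,400,600

Solution: Maximum at k = 13: C(26,13) = 10,400,600.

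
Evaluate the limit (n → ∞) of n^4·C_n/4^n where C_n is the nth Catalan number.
C_n ~ 4^n/(n^(3/2)√π), so n^4·C_n/4^n ~ n^(4 − 3/2)/√π → ∞.

Answer: ∞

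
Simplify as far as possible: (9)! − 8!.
(9)! − 8! = (9)·8! − 8! = (9−1)·8! = 8·8! = 322,560.

Answer: 322,560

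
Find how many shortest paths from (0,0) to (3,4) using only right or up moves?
Choose 3 rights from 7 moves: C(7,3) = 35.
Final answer: 35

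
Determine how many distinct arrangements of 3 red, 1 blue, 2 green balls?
60

Solution: Multinomial: 6!/(3! × 1! × 2!) = 60.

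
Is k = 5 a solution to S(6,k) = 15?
Yes

Solution: S(6,5) = 5·S(5,5) + S(5,4) = 5·1 + 10 = 15, which equals 15.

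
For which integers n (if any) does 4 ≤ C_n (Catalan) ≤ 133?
3, 4, 5, 6

Explanation: C_2=2; C_3=5; C_4=14; C_5=42; C_6=132; C_7=429. So valid n = 3, 4, 5, 6.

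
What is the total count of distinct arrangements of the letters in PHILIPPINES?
1,108,800

Reasoning: Word has 11 letters (P=3, H=1, I=3, L=1, N=1, E=1, S=1). Arrangements: 11!/Π(k!) = 1,108,800.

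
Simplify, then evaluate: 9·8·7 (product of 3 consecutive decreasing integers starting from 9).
This is P(9,3) = 9!/(6)! = 504.
Final answer: 504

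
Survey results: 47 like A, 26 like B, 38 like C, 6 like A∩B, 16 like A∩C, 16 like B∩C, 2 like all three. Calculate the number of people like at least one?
75
|A∪B∪C| = 47+26+38-6-16-16+2 = 75.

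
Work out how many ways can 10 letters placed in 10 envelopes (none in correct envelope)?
1,334,961
Using D(n) = (n-1)[D(n-1) + D(n-2)]:
D(10) = (10-1) × [D(9) + D(8)]
      = 9 × [133496 + 14833]
      = 9 × 148329
      = 1,334,961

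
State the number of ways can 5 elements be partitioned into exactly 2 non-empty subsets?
15

Reasoning: This equals S(5,2), the Stirling number of the 2nd kind.
Using the Stirling recurrence: S(n,k) = k·S(n-1,k) + S(n-1,k-1)
S(5,2) = 2·S(4,2) + S(4,1)
         = 2·7 + 1
         = 14 + 1
         = 15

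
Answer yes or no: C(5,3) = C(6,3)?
LHS = C(5,3) = 10; RHS = C(6,3) = 20. 10 ≠ 20, so the statement does not hold.
Final answer: No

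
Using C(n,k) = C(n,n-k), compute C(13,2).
78
C(13,2) = C(13,11) = 78.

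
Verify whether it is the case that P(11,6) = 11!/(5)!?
True

Solution: Permutation formula P(n,k) = n!/(n-k)!: 11!/5! = 39,916,800/120 = 332,640 = P(11,6). The statement holds.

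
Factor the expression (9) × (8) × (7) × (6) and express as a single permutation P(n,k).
P(9,4) = 9!/(5)!
Product of 4 consecutive descending integers starting at 9: P(9,4) = 9!/5! = 3,024.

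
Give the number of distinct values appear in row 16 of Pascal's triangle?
Row 16 has entries C(16,0)..C(16,16); by symmetry C(16,k)=C(16,16-k), giving 9 distinct values.

Answer: 9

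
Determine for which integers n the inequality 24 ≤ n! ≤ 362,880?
4, 5, 6, 7, 8, 9

Reasoning: n! is strictly increasing; 4! = 24 and 9! = 362,880, so valid n = 4, 5, 6, 7, 8, 9.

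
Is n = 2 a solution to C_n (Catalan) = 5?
No

Explanation: C_2 = C(4,2)/(2+1) = 6/3 = 2, which does not equal 5.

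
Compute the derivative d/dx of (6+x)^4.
4(6+x)^3

Explanation: Using the power rule: d/dx (6+x)^4 = 4(6+x)^{3}.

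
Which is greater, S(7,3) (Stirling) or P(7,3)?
S(7,3)

Explanation: S(7,3) = 3·S(6,3) + S(6,2) = 3·90 + 31 = 301; P(7,3) = 210.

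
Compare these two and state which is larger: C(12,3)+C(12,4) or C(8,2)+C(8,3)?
C(12,3)+C(12,4)

Solution: First=715, Second=84.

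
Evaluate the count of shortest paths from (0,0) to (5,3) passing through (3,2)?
30
To (3,2): C(5,3)=10. From there: C(3,2)=3. Total: 30.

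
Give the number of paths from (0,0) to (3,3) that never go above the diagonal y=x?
5

Explanation: Counted by the Catalan number C_3: C_3 = C(6,3)/(3+1) = 20/4 = 5.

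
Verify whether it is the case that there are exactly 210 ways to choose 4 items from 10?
True

Working:
C(10,4) = 210.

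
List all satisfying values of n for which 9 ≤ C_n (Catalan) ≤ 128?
C_3=5; C_4=14; C_5=42; C_6=132. So valid n = 4, 5.

Answer: 4, 5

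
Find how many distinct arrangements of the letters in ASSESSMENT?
75,600

Word has 10 letters (A=1, S=4, E=2, M=1, N=1, T=1). Arrangements: 10!/Π(k!) = 75,600.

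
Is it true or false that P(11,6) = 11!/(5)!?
True

Working:
Permutation formula P(n,k) = n!/(n-k)!: 11!/5! = 39,916,800/120 = 332,640 = P(11,6). The statement holds.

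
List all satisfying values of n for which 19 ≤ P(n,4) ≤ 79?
P(3,4)=0; P(4,4)=24; P(5,4)=120. So valid n = 4.
Final answer: 4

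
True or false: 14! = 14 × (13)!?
True

By definition n! = n × (n-1)!, so 14! = 14 × 13!.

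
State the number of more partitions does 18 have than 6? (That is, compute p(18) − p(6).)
Pentagonal recurrence p(n) = p(n−1) + p(n−2) − p(n−5) − p(n−7) + …: p(18) = p(17) + p(16) − p(13) − p(11) + p(6) + p(3) = 297 + 231 − 101 − 56 + 11 + 3 = 385.
p(6) = p(5) + p(4) − p(1) = 7 + 5 − 1 = 11.
Difference = 385 − 11 = 374.
Final answer: 374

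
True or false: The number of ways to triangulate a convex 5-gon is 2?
False

Working:
Triangulations of a convex 5-gon are counted by the Catalan number C_3: C_3 = C(6,3)/(3+1) = 20/4 = 5.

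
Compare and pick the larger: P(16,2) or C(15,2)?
P(16,2)

P(16,2)=240, C(15,2)=105.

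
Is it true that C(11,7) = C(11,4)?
True

Solution: Symmetry C(n,k) = C(n,n-k): C(11,7) = 330 and C(11,4) = 330. Both sides agree, so the statement holds.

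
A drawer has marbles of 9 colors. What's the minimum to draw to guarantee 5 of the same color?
37

Solution: Worst case: 4 of each = 36. One more: 37.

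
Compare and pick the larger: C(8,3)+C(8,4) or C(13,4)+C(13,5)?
C(13,4)+C(13,5)

Working:
First=126, Second=2,002.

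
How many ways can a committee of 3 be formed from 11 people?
165

Reasoning: C(11,3) = 11! / (3! × (11-3)!)
         = 11! / (3! × 8!)
         = 165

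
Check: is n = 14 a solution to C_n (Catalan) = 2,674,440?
Yes

Reasoning: C_14 = C(28,14)/(14+1) = 40,116,600/15 = 2,674,440, which equals 2,674,440.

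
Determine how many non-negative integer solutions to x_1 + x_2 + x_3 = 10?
66

Explanation: C(10+3-1, 3-1) = 66.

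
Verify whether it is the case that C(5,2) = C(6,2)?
False

Reasoning: LHS = C(5,2) = 10; RHS = C(6,2) = 15. 10 ≠ 15, so the statement does not hold.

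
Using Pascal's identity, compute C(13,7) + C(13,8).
3,003

Explanation: C(13,7) + C(13,8) = C(14,8) = 3,003.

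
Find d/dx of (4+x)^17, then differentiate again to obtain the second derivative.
First derivative: 17(4+x)^{16}. Second derivative: 17·16·(4+x)^{15} = 272(4+x)^{15}.
Final answer: 272(4+x)^15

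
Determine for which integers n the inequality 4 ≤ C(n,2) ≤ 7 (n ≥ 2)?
4
C(3,2)=3; C(4,2)=6; C(5,2)=10. So valid n = 4.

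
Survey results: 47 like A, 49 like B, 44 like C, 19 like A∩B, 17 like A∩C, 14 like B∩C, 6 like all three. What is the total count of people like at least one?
96
|A∪B∪C| = 47+49+44-19-17-14+6 = 96.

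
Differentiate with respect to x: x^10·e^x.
(10x^9 + x^10)e^x

Solution: Product rule: d/dx[x^10]·e^x + x^10·d/dx[e^x] = 10x^{9}e^x + x^10e^x.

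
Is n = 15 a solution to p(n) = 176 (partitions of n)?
Pentagonal recurrence p(n) = p(n−1) + p(n−2) − p(n−5) − p(n−7) + …: p(15) = p(14) + p(13) − p(10) − p(8) + p(3) + p(0) = 135 + 101 − 42 − 22 + 3 + 1 = 176, which equals 176.

Answer: Yes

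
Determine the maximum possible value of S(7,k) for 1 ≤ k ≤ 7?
350

Row S(7,k) for k = 1..7 (via S(n,k) = k·S(n−1,k) + S(n−1,k−1)): 1, 63, 301, 350, 140, 21, 1. The row is unimodal; maximum at k = 4: 350.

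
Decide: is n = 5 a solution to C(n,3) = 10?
Yes

Reasoning: C(5,3) = 5·4·3/3! = 60/6 = 10, which equals 10.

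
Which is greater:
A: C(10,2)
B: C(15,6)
B

A=C(10,2)=45, B=C(15,6)=5,005.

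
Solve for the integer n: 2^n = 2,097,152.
21

Explanation: 2,097,152 = 1,024 × 1,024 × 2 = 2^10 × 2^10 × 2^1 = 2^21, so n = 21.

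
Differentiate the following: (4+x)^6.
6(4+x)^5
Using the power rule: d/dx (4+x)^6 = 6(4+x)^{5}.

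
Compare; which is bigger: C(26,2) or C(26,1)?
C(26,2)

Working:
C(26,2)=325, C(26,1)=26.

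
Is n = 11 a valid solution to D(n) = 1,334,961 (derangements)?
No

D(11) = (11-1)·[D(10) + D(9)] = 10·[1,334,961 + 133,496] = 14,684,570, which does not equal 1,334,961.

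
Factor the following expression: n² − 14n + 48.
(n − 6)(n − 8)

Seek roots whose sum is 14 and product is 48: (6, 8). So n² − 14n + 48 = (n − 6)(n − 8).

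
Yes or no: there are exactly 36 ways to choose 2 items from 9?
Yes

Solution: C(9,2) = 36.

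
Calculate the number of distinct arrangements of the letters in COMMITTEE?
45,360

Explanation: Word has 9 letters (C=1, O=1, M=2, I=1, T=2, E=2). Arrangements: 9!/Π(k!) = 45,360.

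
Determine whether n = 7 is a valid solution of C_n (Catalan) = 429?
Yes

Reasoning: C_7 = C(14,7)/(7+1) = 3,432/8 = 429, which equals 429.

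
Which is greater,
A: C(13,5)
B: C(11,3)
A

A=C(13,5)=1,287, B=C(11,3)=165.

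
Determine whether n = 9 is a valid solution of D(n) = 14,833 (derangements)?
No

Solution: D(9) = (9-1)·[D(8) + D(7)] = 8·[14,833 + 1,854] = 133,496, which does not equal 14,833.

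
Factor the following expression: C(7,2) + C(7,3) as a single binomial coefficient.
C(8,3)
By Pascal's identity: C(7,2) + C(7,3) = C(8,3) = 56.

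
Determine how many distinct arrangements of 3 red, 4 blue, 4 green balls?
11,550

Solution: Multinomial: 11!/(3! × 4! × 4!) = 11,550.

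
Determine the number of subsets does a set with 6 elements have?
64

Each element can be included or excluded: 2^6 = 64.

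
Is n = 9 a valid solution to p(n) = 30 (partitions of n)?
Yes

Reasoning: Pentagonal recurrence p(n) = p(n−1) + p(n−2) − p(n−5) − p(n−7) + …: p(9) = p(8) + p(7) − p(4) − p(2) = 22 + 15 − 5 − 2 = 30, which equals 30.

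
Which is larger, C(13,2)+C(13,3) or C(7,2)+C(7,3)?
C(13,2)+C(13,3)

First=364, Second=56.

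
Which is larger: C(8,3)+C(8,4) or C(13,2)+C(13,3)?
C(13,2)+C(13,3)

First=126, Second=364.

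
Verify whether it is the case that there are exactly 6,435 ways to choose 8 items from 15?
C(15,8) = 6,435.
Final answer: True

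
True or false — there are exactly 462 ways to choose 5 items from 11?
C(11,5) = 462.
Final answer: True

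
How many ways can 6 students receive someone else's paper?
Using D(n) = (n-1)[D(n-1) + D(n-2)]:
D(6) = (6-1) × [D(5) + D(4)]
      = 5 × [44 + 9]
      = 5 × 53
      = 265
Final answer: 265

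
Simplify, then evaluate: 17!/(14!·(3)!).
680

Solution: This is C(17,14) = 680.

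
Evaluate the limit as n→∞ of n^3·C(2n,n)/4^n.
∞
C(2n,n) ~ 4^n/√(πn), so n^3·C(2n,n)/4^n ~ n^(3 − 1/2)/√π → ∞.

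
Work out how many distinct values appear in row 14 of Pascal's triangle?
8

Explanation: Row 14 has entries C(14,0)..C(14,14); by symmetry C(14,k)=C(14,14-k), giving 8 distinct values.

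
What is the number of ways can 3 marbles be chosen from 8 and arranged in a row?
336

Working:
P(8,3) = 8!/(8-3)! = 336.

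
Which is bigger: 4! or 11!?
11!

4!=24, 11!=39,916,800. 11! > 4!.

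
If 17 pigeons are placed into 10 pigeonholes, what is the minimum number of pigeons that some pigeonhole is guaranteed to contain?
2

Working:
Pigeonhole: ⌈17/10⌉ = 2.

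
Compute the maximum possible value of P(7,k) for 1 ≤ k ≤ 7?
5,040

P(7,k) increases in k, so maximum at k = 7: 7! = 5,040.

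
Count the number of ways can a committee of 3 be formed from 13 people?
286
C(13,3) = 13! / (3! × (13-3)!)
         = 13! / (3! × 10!)
         = 286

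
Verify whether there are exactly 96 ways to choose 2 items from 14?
C(14,2) = 91 ≠ 96.

Answer: False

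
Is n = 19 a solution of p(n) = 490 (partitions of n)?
Yes

Solution: Pentagonal recurrence p(n) = p(n−1) + p(n−2) − p(n−5) − p(n−7) + …: p(19) = p(18) + p(17) − p(14) − p(12) + p(7) + p(4) = 385 + 297 − 135 − 77 + 15 + 5 = 490, which equals 490.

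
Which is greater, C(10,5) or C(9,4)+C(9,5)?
Equal
By Pascal's identity: C(10,5) = C(9,4)+C(9,5) = 252. Equal.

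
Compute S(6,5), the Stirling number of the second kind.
Using the Stirling recurrence: S(n,k) = k·S(n-1,k) + S(n-1,k-1)
S(6,5) = 5·S(5,5) + S(5,4)
         = 5·1 + 10
         = 5 + 10
         = 15

Answer: 15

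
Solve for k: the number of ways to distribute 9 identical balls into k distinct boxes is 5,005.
7

Explanation: Stars and bars: the count is C(9+k−1, k−1), increasing in k. k=5: C(13,4) = 715, k=6: C(14,5) = 2,002, k=7: C(15,6) = 5,005 ✓. So k = 7.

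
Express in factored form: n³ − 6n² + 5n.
n(n − 1)(n − 5)

Working:
n³ − 6n² + 5n = n(n² − 6n + 5) = n(n − 1)(n − 5).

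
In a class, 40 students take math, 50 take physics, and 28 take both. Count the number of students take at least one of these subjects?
62

Solution: |A∪B| = |A|+|B|-|A∩B| = 40+50-28 = 62.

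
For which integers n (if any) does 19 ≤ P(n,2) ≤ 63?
5, 6, 7, 8

Reasoning: P(4,2)=12; P(5,2)=20; P(6,2)=30; P(7,2)=42; P(8,2)=56; P(9,2)=72. So valid n = 5, 6, 7, 8.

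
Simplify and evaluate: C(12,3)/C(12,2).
C(n,k+1)/C(n,k) = (n−k)/(k+1). Here (12−2)/(2+1) = 10/3 = 10/3.

Answer: 10/3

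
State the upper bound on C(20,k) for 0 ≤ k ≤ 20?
Maximum at k = 10: C(20,10) = 184,756.

Answer: 184,756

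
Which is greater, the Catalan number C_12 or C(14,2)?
C_12

Working:
C_12 = C(24,12)/(12+1) = 2,704,156/13 = 208,012; C(14,2) = 91.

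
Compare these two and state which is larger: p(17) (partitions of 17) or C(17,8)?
C(17,8)

Solution: Pentagonal recurrence p(n) = p(n−1) + p(n−2) − p(n−5) − p(n−7) + …: p(17) = p(16) + p(15) − p(12) − p(10) + p(5) + p(2) = 231 + 176 − 77 − 42 + 7 + 2 = 297; C(17,8) = 24,310.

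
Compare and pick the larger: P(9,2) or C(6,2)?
P(9,2)=72, C(6,2)=15.

Answer: P(9,2)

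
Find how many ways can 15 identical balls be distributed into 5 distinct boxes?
3,876

C(15+5-1, 5-1) = C(19, 4) = 3,876.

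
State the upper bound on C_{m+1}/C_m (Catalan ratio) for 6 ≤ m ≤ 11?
46/13

Solution: C_{m+1}/C_m = 2(2m+1)/(m+2), which increases with m. Maximum at m = 11: 2·23/13 = 46/13.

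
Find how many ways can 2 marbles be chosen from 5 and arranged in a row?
20

P(5,2) = 5!/(5-2)! = 20.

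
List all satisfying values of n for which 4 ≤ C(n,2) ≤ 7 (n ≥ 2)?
4
C(3,2)=3; C(4,2)=6; C(5,2)=10. So valid n = 4.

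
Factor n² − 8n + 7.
(n − 1)(n − 7)

Explanation: Seek roots whose sum is 8 and product is 7: (1, 7). So n² − 8n + 7 = (n − 1)(n − 7).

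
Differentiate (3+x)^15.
15(3+x)^14

Working:
Using the power rule: d/dx (3+x)^15 = 15(3+x)^{14}.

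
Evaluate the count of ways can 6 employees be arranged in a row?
Arrangements of 6 distinct objects: 6! = 720.

Answer: 720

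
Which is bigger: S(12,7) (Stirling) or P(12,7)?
P(12,7)

Working:
S(12,7) = 7·S(11,7) + S(11,6) = 7·63,987 + 179,487 = 627,396; P(12,7) = 3,991,680.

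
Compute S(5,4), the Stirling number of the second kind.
10

Using the Stirling recurrence: S(n,k) = k·S(n-1,k) + S(n-1,k-1)
S(5,4) = 4·S(4,4) + S(4,3)
         = 4·1 + 6
         = 4 + 6
         = 10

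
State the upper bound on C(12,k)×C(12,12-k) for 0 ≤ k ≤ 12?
853,776

Working:
C(12,k)·C(12,12-k) = C(12,k)², maximised at the centre k = 6: C(12,6)² = 853,776.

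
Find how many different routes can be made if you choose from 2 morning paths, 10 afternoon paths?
20

By the multiplication principle: 2 × 10 = 20.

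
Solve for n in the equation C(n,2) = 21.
C(n,2) = n(n−1)/2! is increasing in n, and n(n−1) = 2!·21 = 42 ≈ (n−0.5)^2 gives n ≈ 7.0. Check: C(5,2) = 10, C(6,2) = 15, C(7,2) = 21 ✓. So n = 7.

Answer: 7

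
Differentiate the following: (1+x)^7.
7(1+x)^6

Explanation: Using the power rule: d/dx (1+x)^7 = 7(1+x)^{6}.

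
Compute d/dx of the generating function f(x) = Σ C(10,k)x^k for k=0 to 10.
Σ k·C(10,k)x^(k-1) for k=1 to 10

Working:
Term-by-term differentiation gives Σ k·C(10,k)x^{k-1} for k=1 to 10.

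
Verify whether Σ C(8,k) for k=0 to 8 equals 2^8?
True

Binomial theorem: Σ C(8,k) = (1+1)^8 = 2^8 = 256; RHS 2^8 = 256.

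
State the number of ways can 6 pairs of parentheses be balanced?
132

Explanation: Using the Catalan number formula: C_n = C(2n, n) / (n+1)
C_6 = C(12, 6) / (6+1)
     = 924 / 7
     = 132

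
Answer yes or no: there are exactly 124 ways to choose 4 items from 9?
No

Reasoning: C(9,4) = 126 ≠ 124.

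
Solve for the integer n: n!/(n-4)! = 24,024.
14

Explanation: n!/(n-4)! = n×(n-1)×(n-2)×(n-3), a product of 4 consecutive integers ≈ (n−1.5)^4. 24,024^(1/4) + 1.5 ≈ 13.9; check n = 14: 14×13×12×11 = 24,024 ✓. So n = 14.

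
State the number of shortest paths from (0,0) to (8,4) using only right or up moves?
Choose 8 rights from 12 moves: C(12,8) = 495.
Final answer: 495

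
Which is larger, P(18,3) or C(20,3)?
P(18,3)

P(18,3)=4,896, C(20,3)=1,140.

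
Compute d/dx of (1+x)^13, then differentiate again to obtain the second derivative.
First derivative: 13(1+x)^{12}. Second derivative: 13·12·(1+x)^{11} = 156(1+x)^{11}.
Final answer: 156(1+x)^11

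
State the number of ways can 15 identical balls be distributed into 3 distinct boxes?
136

Reasoning: C(15+3-1, 3-1) = C(17, 2) = 136.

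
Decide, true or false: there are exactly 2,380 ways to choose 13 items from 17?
True
C(17,13) = 2,380.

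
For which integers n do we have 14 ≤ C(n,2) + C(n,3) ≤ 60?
C(4,2)+C(4,3)=10; C(5,2)+C(5,3)=20; C(6,2)+C(6,3)=35; C(7,2)+C(7,3)=56; C(8,2)+C(8,3)=84. So valid n = 5, 6, 7.
Final answer: 5, 6, 7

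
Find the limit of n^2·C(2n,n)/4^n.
∞

Reasoning: C(2n,n) ~ 4^n/√(πn), so n^2·C(2n,n)/4^n ~ n^(2 − 1/2)/√π → ∞.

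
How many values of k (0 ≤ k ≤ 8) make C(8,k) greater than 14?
Row 8 is unimodal and symmetric about k=8/2. C(8,1)=8 ≤ 14; C(8,2)=28 > 14; by symmetry C(8,k) > 14 for k = 2..6. That's 6 - 2 + 1 = 5 values.

Answer: 5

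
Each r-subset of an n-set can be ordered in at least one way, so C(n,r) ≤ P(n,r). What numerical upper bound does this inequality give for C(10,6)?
P(10,6) = 10·9·8·7·6·5 = 151,200, so C(10,6) ≤ 151,200. (The bound is loose by a factor of 6! = 720: C(10,6) = 151,200/720 = 210.)

Answer: 151,200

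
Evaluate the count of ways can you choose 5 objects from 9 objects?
126

Solution: C(9,5) = 9! / (5! × (9-5)!)
         = 9! / (5! × 4!)
         = 126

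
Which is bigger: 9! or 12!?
12!

9!=362,880, 12!=479,001,600. 12! > 9!.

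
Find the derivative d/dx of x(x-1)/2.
(2x - 1)/2

d/dx[(x-0)(x-1)] = (x-1) + (x-0) = 2x - 1. Dividing by 2 gives (2x - 1)/2.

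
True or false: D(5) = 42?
False

Derangements of 5 elements: D(5) = (5-1)·[D(4) + D(3)] = 4·[9 + 2] = 44.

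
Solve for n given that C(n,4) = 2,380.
17
C(n,4) = n(n−1)(n−2)(n−3)/4! is increasing in n, and n(n−1)(n−2)(n−3) = 4!·2,380 = 57,120 ≈ (n−1.5)^4 gives n ≈ 17.0. Check: C(15,4) = 1,365, C(16,4) = 1,820, C(17,4) = 2,380 ✓. So n = 17.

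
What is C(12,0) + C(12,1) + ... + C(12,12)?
4,096

Sum of binomial coefficients = 2^12 = 4,096.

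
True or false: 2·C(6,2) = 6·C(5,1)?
True
Absorption identity k·C(n,k) = n·C(n-1,k-1). LHS = 2·15 = 30; RHS = 6·5 = 30.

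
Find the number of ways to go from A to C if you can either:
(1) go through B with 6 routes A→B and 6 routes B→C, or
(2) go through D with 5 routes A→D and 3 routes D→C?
51

Explanation: Route via B: 6×6=36. Route via D: 5×3=15. Total: 51.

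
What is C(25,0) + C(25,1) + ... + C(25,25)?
33,554,432

Working:
Sum of binomial coefficients = 2^25 = 33,554,432.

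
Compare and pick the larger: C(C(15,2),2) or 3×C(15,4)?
C(C(15,2),2)

Explanation: C(C(15,2),2)=5,460, 3×C(15,4)=4,095.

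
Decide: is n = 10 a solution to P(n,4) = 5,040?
Yes

Working:
P(10,4) = 10·9·8·7 = 5,040, which equals 5,040.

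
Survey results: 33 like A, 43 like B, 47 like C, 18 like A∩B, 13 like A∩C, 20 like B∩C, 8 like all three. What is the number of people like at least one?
80

|A∪B∪C| = 33+43+47-18-13-20+8 = 80.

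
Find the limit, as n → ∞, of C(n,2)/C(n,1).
∞
C(n,2)/C(n,1) = (n-1)/2 → ∞ as n → ∞.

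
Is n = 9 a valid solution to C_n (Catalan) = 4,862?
Yes

Reasoning: C_9 = C(18,9)/(9+1) = 48,620/10 = 4,862, which equals 4,862.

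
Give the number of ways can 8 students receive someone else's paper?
Using D(n) = (n-1)[D(n-1) + D(n-2)]:
D(8) = (8-1) × [D(7) + D(6)]
      = 7 × [1854 + 265]
      = 7 × 2119
      = 14,833

Answer: 14,833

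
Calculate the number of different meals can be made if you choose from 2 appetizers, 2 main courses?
4

Working:
By the multiplication principle: 2 × 2 = 4.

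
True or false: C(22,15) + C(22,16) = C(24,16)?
False

Reasoning: Pascal's identity gives C(23,16) = 245,157, whereas C(24,16) = 735,471.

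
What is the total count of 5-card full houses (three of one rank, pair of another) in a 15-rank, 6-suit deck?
63,000

Explanation: Triple rank: 15. Triple suits: C(6,3)=20. Pair rank: 14. Pair suits: C(6,2)=15. Total: 63,000.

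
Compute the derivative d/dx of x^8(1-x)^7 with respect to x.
Product rule: 8x^{7}(1-x)^{7} + x^8·(-7)(1-x)^{6}.
Final answer: 8x^7(1-x)^7 - 7x^8(1-x)^6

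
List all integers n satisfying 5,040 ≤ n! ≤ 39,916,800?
7, 8, 9, 10, 11

Working:
n! is strictly increasing; 7! = 5,040 and 11! = 39,916,800, so valid n = 7, 8, 9, 10, 11.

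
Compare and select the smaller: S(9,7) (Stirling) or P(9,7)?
S(9,7)

Explanation: S(9,7) = 7·S(8,7) + S(8,6) = 7·28 + 266 = 462; P(9,7) = 181,440.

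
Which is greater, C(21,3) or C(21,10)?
C(21,10)

Solution: C(21,3)=1,330, C(21,10)=352,716.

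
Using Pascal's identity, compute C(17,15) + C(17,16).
153

Working:
C(17,15) + C(17,16) = C(18,16) = 153.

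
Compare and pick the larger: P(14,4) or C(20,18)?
P(14,4)

Solution: P(14,4)=24,024, C(20,18)=190.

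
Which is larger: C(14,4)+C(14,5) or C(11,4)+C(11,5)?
First=3,003, Second=792.
Final answer: C(14,4)+C(14,5)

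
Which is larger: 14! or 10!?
14!
14!=87,178,291,200, 10!=3,628,800. 14! > 10!.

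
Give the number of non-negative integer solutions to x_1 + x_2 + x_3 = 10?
66

Solution: C(10+3-1, 3-1) = 66.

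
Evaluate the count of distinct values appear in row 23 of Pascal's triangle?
12

Row 23 has entries C(23,0)..C(23,23); by symmetry C(23,k)=C(23,23-k), giving 12 distinct values.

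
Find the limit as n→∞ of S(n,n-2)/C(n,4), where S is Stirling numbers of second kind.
The leading term of S(n,n-2) as a polynomial in n is (3)!!·C(n,4), so the ratio → (3)!! = 3.
Final answer: 3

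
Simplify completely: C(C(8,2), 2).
378

Reasoning: C(8,2) = 28, then C(28, 2) = 378.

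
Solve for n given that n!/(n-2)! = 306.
18

Reasoning: n!/(n-2)! = n×(n-1), a product of 2 consecutive integers ≈ (n−0.5)^2. 306^(1/2) + 0.5 ≈ 18.0; check n = 18: 18×17 = 306 ✓. So n = 18.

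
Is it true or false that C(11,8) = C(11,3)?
True

Symmetry C(n,k) = C(n,n-k): C(11,8) = 165 and C(11,3) = 165. Both sides agree, so the statement holds.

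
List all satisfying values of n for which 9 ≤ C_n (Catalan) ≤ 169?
4, 5, 6

C_3=5; C_4=14; C_5=42; C_6=132; C_7=429. So valid n = 4, 5, 6.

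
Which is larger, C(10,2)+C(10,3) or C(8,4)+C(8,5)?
C(10,2)+C(10,3)
First=165, Second=126.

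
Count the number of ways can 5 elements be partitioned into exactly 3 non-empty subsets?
This equals S(5,3), the Stirling number of the 2nd kind.
Using the Stirling recurrence: S(n,k) = k·S(n-1,k) + S(n-1,k-1)
S(5,3) = 3·S(4,3) + S(4,2)
         = 3·6 + 7
         = 18 + 7
         = 25
Final answer: 25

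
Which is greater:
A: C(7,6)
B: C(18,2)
B

Explanation: A=C(7,6)=7, B=C(18,2)=153.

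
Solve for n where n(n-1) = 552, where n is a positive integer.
24

n² − n − 552 = 0, so n = (1 ± √(1 + 4·552))/2 = (1 ± √2,209)/2 = (1 ± 47)/2, i.e. n = 24 or n = -23. Taking the positive root, n = 24 (check: 24×23 = 552).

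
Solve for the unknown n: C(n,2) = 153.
18
C(n,2) = n(n−1)/2! is increasing in n, and n(n−1) = 2!·153 = 306 ≈ (n−0.5)^2 gives n ≈ 18.0. Check: C(16,2) = 120, C(17,2) = 136, C(18,2) = 153 ✓. So n = 18.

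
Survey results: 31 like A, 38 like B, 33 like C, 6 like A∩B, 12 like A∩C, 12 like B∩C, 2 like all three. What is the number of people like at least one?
|A∪B∪C| = 31+38+33-6-12-12+2 = 74.

Answer: 74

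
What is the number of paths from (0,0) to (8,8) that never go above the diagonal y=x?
1,430

Explanation: Counted by the Catalan number C_8: C_8 = C(16,8)/(8+1) = 12,870/9 = 1,430.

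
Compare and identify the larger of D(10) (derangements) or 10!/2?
10!/2

Solution: D(10) = (10-1)·[D(9) + D(8)] = 9·[133,496 + 14,833] = 1,334,961; 10!/2 = 3,628,800/2 = 1,814,400.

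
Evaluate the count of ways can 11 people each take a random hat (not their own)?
14,684,570
Using D(n) = (n-1)[D(n-1) + D(n-2)]:
D(11) = (11-1) × [D(10) + D(9)]
      = 10 × [1334961 + 133496]
      = 10 × 1468457
      = 14,684,570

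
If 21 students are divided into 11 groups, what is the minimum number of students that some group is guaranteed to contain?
2
Pigeonhole: ⌈21/11⌉ = 2.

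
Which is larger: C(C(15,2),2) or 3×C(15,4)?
C(C(15,2),2)

Solution: C(C(15,2),2)=5,460, 3×C(15,4)=4,095.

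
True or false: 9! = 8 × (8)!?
False

Solution: 9! = 9 × 8! = 362,880, but 8 × 8! = 322,560.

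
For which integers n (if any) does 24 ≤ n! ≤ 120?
4, 5

Working:
n! is strictly increasing; 4! = 24 and 5! = 120, so valid n = 4, 5.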